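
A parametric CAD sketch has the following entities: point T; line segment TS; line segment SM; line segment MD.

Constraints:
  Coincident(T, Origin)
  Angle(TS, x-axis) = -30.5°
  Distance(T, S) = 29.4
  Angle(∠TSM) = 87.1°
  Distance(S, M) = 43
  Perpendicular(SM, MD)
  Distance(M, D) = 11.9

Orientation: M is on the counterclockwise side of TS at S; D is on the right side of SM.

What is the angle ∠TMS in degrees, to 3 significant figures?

35.3°

T is at the origin; TS runs at -30.5° with length 29.4, so S = 29.4·(cos -30.5°, sin -30.5°) = (25.3, -14.9). ∠TSM = 87.1°, so SM runs at -30.5° + (180° − 87.1°) = 62.4° from the x-axis; with |SM| = 43.0, M = S + 43.0·(cos 62.4°, sin 62.4°) = (45.3, 23.2). Then cos ∠TMS = MT·MS / (|MT||MS|), giving 35.3°.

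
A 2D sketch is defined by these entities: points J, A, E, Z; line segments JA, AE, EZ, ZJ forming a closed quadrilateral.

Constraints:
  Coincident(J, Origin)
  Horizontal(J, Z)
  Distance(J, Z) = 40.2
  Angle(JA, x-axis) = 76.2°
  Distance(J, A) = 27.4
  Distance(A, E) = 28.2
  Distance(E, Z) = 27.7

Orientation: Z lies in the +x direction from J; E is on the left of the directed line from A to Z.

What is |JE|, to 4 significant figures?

44.09

Checks: |AE| = 28.20 ✓; |EZ| = 27.70 ✓.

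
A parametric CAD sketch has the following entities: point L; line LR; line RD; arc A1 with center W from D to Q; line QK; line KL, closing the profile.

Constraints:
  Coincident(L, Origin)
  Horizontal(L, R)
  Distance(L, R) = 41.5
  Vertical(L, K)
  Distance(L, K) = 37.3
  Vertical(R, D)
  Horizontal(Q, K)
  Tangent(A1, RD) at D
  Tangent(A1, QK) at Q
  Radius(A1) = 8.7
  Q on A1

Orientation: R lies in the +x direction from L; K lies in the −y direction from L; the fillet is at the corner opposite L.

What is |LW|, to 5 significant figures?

43.518

L is at the origin; LR is horizontal with |LR| = 41.5 and R on the +x side, so R = (41.500, 0.0000). L and K share the same x with |LK| = 37.3 and K on the −y side, so K = (0.0000, -37.300). The virtual corner opposite L is at (41.500, -37.300). A1 meets RD tangentially, so WD is at right angles to RD and since A1 is tangent to QK there, WQ ⟂ QK, with radius 8.7, so the center W sits 8.7 in from both sides at W = (32.800, -28.600). Then |LW| = |W − L| = 43.518.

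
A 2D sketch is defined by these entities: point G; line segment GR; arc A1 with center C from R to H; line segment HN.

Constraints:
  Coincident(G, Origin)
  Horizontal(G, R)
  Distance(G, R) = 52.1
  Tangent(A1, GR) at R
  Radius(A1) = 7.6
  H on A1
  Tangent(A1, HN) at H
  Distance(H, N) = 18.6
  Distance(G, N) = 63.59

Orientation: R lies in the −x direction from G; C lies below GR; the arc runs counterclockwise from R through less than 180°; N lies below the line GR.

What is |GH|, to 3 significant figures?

60.2

Checks: G.y = 0.00, R.y = 0.00 ✓; |CH| = 7.600 ✓; ∠(CH, HN) = 90.00° ✓; |HN| = 18.60 ✓; |GN| = 63.59 ✓.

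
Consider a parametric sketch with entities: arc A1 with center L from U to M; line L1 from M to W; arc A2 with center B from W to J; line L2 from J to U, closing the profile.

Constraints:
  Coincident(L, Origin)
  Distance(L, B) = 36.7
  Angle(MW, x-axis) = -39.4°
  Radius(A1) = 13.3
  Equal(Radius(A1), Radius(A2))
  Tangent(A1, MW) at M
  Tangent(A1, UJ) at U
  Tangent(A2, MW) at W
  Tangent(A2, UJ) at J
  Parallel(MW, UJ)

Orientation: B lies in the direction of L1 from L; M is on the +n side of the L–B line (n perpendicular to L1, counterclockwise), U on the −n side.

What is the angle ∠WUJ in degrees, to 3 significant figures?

35.9°

The slot axis is L1's direction at -39.4°, so u = (cos -39.4°, sin -39.4°) = (0.773, -0.635) and n = (−sin -39.4°, cos -39.4°) = (0.635, 0.773). L is at the origin and B lies 36.7 along u from L, so B = 36.7·u = (28.4, -23.3). Tangency of A1 to both parallel lines with radius 13.3 puts M and U at L ± 13.3·n: M = (8.44, 10.3), U = (-8.44, -10.3). Equal radii place W and J the same way about B: W = B + 13.3·n = (36.8, -13.0), J = B − 13.3·n = (19.9, -33.6). Then cos ∠WUJ = UW·UJ / (|UW||UJ|), giving 35.9°.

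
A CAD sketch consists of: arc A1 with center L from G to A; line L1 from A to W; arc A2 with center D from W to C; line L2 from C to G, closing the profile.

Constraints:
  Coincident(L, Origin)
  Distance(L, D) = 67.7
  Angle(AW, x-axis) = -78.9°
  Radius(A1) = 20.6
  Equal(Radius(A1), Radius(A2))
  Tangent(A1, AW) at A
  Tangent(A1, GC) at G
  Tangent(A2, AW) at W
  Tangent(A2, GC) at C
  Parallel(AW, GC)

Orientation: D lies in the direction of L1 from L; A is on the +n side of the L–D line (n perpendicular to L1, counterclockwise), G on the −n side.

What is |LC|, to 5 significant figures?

70.765

Tangency of A1 to both parallel lines with radius 20.6 puts A and G at L ± 20.6·n: A = (20.215, 3.9660), G = (-20.215, -3.9660). Equal radii place W and C the same way about D: W = D + 20.6·n = (33.248, -62.468), C = D − 20.6·n = (-7.1809, -70.399). Then |LC| = |C − L| = 70.765.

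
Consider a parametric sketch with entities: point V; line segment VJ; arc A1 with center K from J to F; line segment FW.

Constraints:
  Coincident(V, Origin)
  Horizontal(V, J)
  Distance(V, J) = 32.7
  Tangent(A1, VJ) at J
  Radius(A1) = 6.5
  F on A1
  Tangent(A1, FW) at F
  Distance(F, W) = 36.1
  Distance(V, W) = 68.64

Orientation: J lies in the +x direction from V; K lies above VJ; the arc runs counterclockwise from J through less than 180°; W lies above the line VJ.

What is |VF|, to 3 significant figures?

37.3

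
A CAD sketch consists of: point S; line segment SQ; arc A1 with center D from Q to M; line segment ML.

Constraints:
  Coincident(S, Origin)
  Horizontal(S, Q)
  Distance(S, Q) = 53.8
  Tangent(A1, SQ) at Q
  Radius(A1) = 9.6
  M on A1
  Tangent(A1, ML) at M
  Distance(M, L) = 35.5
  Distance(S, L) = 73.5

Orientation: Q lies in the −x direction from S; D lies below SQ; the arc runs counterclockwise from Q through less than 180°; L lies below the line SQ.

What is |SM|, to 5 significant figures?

64.250

Checks: |DM| = 9.600 ✓; ∠(DM, ML) = 90.00° ✓; |ML| = 35.50 ✓; |SL| = 73.50 ✓.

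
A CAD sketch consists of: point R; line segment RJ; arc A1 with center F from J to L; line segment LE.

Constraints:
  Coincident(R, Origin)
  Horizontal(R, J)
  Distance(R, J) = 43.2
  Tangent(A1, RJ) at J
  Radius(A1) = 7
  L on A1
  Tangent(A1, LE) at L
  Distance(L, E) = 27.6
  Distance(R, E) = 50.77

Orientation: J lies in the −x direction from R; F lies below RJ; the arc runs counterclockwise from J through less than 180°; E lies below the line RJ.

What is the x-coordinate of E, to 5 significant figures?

-36.980

Checks: |FL| = 7.000 ✓; ∠(FL, LE) = 90.00° ✓; |LE| = 27.60 ✓; |RE| = 50.77 ✓.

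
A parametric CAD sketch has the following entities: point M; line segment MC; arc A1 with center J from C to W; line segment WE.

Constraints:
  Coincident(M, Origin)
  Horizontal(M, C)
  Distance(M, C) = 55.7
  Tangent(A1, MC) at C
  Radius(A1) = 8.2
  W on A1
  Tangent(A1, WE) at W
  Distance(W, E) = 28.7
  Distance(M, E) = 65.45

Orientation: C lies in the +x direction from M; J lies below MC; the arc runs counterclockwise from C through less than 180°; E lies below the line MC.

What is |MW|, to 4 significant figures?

48.66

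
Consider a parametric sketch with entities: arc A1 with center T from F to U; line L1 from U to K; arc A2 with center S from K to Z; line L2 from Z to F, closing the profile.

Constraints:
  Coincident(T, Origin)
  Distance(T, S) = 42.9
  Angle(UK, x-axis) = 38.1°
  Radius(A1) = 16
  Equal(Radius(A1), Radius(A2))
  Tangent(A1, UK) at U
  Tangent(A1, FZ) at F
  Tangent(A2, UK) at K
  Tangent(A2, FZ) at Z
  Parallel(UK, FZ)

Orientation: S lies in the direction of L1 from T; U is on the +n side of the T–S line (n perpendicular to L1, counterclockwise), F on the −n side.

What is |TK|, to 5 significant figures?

45.787

The slot axis is L1's direction at 38.1°, so u = (cos 38.1°, sin 38.1°) = (0.78694, 0.61704) and n = (−sin 38.1°, cos 38.1°) = (-0.61704, 0.78694). T is at the origin and S lies 42.9 along u from T, so S = 42.9·u = (33.760, 26.471). Tangency of A1 to both parallel lines with radius 16.0 puts U and F at T ± 16.0·n: U = (-9.8726, 12.591), F = (9.8726, -12.591). Equal radii place K and Z the same way about S: K = S + 16.0·n = (23.887, 39.062), Z = S − 16.0·n = (43.632, 13.880). Then |TK| = |K − T| = 45.787.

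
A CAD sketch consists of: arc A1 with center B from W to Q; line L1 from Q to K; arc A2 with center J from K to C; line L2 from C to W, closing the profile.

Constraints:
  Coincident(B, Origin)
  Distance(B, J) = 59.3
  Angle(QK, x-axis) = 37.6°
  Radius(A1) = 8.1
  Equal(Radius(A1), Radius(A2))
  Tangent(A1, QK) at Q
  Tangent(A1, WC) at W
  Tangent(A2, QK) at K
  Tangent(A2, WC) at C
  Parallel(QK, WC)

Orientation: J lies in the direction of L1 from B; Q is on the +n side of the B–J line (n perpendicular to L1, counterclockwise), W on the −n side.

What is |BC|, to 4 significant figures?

59.85

The slot axis is L1's direction at 37.6°, so u = (cos 37.6°, sin 37.6°) = (0.7923, 0.6101) and n = (−sin 37.6°, cos 37.6°) = (-0.6101, 0.7923). B is at the origin and J lies 59.3 along u from B, so J = 59.3·u = (46.98, 36.18). Tangency of A1 to both parallel lines with radius 8.1 puts Q and W at B ± 8.1·n: Q = (-4.942, 6.418), W = (4.942, -6.418). Equal radii place K and C the same way about J: K = J + 8.1·n = (42.04, 42.60), C = J − 8.1·n = (51.92, 29.76). Then |BC| = |C − B| = 59.85.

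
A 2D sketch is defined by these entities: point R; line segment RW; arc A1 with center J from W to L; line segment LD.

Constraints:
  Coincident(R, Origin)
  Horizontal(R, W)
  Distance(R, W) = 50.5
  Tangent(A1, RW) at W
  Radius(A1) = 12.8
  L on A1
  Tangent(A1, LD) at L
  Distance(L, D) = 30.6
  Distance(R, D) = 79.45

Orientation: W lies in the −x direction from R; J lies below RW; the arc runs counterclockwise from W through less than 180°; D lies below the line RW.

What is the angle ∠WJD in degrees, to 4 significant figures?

147.9°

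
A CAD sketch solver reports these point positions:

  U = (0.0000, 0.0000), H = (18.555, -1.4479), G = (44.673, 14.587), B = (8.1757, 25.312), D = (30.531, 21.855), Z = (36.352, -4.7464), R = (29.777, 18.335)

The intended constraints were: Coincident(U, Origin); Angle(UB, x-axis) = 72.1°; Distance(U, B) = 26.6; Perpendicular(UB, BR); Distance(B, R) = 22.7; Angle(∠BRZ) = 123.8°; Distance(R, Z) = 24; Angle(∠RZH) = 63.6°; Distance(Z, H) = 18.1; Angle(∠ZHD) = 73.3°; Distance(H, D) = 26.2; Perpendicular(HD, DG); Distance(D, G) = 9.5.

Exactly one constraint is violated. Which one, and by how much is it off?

Distance(D, G) = 9.5 — off by 6.40.

U = (0.00, 0.00) ✓; UB at 72.10° ✓; |UB| = 26.60 ✓; ∠(UB, BR) = 90.00° ✓; |BR| = 22.70 ✓; ∠BRZ = 123.8° ✓; |RZ| = 24.00 ✓; ∠RZH = 63.60° ✓; |ZH| = 18.10 ✓; ∠ZHD = 73.30° ✓; |HD| = 26.20 ✓; ∠(HD, DG) = 90.00° ✓; |DG| = 15.90 ✗.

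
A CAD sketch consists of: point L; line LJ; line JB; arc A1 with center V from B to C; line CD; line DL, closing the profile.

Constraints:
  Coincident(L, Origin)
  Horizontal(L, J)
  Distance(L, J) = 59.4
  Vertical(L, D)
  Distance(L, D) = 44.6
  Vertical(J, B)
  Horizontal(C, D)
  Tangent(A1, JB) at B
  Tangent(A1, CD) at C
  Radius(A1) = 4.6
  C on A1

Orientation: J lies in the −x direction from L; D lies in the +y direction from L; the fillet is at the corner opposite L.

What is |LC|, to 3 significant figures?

70.7

L is at the origin; L and J share the same y with |LJ| = 59.4 and J on the −x side, so J = (-59.4, 0.00). LD is vertical with |LD| = 44.6 and D on the +y side, so D = (0.00, 44.6). The virtual corner opposite L is at (-59.4, 44.6). The tangent condition forces VB to be normal to JB and since A1 is tangent to CD there, VC ⟂ CD, with radius 4.6, so the center V sits 4.6 in from both sides at V = (-54.8, 40.0). That places the tangent points at B = (-59.4, 40.0) on JB and C = (-54.8, 44.6) on CD. Then |LC| = |C − L| = 70.7.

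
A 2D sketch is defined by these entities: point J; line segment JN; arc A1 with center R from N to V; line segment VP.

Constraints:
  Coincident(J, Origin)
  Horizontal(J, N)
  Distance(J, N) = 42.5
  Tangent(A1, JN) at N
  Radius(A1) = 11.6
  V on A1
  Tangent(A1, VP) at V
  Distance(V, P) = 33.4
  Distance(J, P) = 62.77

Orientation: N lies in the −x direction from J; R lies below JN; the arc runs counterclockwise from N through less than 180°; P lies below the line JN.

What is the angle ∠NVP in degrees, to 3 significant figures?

125°

J is at the origin; J and N share the same y with |JN| = 42.5 and N on the −x side, so N = (-42.5, 0.00). Since A1 is tangent to JN there, RN ⟂ JN, so R = N + (0, -11.6) = (-42.5, -11.6). Since RV ⟂ VP (tangency), |RP| = √(11.6² + 33.4²) = 35.4 regardless of where V sits on A1. So P lies on both circle(J, 62.77) and circle(R, 35.4); the below-JN intersection is P = (-41.7, -46.9). V is the foot of the tangent from P: V = (-53.4, -15.7).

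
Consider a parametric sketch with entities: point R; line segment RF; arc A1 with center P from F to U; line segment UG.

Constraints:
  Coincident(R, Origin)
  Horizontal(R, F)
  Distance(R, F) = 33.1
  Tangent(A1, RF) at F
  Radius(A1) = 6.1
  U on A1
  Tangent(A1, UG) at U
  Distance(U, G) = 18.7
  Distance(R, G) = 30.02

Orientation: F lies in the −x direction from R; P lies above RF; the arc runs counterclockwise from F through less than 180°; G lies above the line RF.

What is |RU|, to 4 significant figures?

27.67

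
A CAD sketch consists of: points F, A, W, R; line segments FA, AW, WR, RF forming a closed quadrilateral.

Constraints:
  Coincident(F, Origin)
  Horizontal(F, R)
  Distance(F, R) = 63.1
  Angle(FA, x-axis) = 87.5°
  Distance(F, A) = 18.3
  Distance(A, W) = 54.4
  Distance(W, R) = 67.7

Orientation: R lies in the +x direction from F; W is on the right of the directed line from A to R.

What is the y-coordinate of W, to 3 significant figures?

-35.9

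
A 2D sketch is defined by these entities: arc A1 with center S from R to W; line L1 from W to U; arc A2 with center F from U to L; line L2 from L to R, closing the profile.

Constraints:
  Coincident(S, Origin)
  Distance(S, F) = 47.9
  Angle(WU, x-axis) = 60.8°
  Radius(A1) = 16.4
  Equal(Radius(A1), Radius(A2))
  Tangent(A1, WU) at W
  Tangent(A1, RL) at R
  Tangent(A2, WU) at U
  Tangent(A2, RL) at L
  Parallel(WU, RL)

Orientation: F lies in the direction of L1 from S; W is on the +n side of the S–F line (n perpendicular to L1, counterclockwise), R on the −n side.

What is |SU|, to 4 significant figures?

50.63

The slot axis is L1's direction at 60.8°, so u = (cos 60.8°, sin 60.8°) = (0.4879, 0.8729) and n = (−sin 60.8°, cos 60.8°) = (-0.8729, 0.4879). S is at the origin and F lies 47.9 along u from S, so F = 47.9·u = (23.37, 41.81). Tangency of A1 to both parallel lines with radius 16.4 puts W and R at S ± 16.4·n: W = (-14.32, 8.001), R = (14.32, -8.001). Equal radii place U and L the same way about F: U = F + 16.4·n = (9.053, 49.81), L = F − 16.4·n = (37.68, 33.81). Then |SU| = |U − S| = 50.63.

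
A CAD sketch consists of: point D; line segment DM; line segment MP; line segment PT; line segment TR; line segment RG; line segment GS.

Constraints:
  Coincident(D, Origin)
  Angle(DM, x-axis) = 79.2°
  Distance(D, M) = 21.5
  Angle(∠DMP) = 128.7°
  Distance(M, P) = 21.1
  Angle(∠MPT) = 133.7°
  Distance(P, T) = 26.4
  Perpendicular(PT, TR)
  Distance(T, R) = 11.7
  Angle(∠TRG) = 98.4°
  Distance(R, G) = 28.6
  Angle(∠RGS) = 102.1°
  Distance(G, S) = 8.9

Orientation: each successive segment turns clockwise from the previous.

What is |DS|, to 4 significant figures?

29.79

D is at the origin; DM runs at 79.2° with length 21.5, so M = (4.029, 21.12). ∠DMP = 128.7° gives MP at 27.90° from the x-axis; with |MP| = 21.1, P = (22.68, 30.99). ∠MPT = 133.7° gives PT at -18.40° from the x-axis; with |PT| = 26.4, T = (47.73, 22.66). The perpendicularity gives TR at right angles to PT, so TR runs at -108.4°; with |TR| = 11.7, R = (44.03, 11.56). ∠TRG = 98.4° gives RG at 170.0° from the x-axis; with |RG| = 28.6, G = (15.87, 16.52). ∠RGS = 102.1° gives GS at 92.10° from the x-axis; with |GS| = 8.9, S = (15.54, 25.42). Then |DS| = |S − D| = 29.79.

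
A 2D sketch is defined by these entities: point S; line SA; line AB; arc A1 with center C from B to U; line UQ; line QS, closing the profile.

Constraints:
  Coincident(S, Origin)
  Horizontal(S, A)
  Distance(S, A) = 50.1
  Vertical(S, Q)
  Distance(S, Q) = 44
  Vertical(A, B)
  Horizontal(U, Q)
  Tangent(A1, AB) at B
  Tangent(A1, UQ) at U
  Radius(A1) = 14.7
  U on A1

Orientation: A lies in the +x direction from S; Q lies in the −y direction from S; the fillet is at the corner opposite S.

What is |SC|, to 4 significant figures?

45.95

S is at the origin; S and A share the same y with |SA| = 50.1 and A on the +x side, so A = (50.10, 0.000). S and Q share the same x with |SQ| = 44.0 and Q on the −y side, so Q = (0.000, -44.00). The virtual corner opposite S is at (50.10, -44.00). Since A1 is tangent to AB there, CB ⟂ AB and A1 meets UQ tangentially, so CU is at right angles to UQ, with radius 14.7, so the center C sits 14.7 in from both sides at C = (35.40, -29.30). Then |SC| = |C − S| = 45.95.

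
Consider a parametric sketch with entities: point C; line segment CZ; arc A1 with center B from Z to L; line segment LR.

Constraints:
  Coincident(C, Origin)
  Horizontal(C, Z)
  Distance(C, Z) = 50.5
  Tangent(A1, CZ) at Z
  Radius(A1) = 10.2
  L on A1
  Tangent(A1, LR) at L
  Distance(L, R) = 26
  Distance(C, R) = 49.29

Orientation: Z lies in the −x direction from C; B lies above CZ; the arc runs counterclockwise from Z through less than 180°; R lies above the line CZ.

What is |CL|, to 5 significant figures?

41.322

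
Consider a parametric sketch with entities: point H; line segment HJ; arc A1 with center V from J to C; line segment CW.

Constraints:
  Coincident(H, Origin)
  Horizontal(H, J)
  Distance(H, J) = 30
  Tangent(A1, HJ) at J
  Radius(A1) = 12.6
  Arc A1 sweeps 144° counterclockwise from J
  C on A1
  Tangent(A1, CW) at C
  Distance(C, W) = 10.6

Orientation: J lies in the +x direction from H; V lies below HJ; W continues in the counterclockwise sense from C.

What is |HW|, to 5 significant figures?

42.590

H is at the origin; H and J share the same y with |HJ| = 30.0 and J on the +x side, so J = (30.000, 0.0000). A1 meets HJ tangentially, so VJ is at right angles to HJ, so V = J + (0, -12.6) = (30.000, -12.600). On A1, J sits at bearing 90° from V; a 144° counterclockwise sweep puts C at bearing 234°, so C = V + 12.6·(cos 234°, sin 234°) = (22.594, -22.794). Since A1 is tangent to CW there, VC ⟂ CW, so CW runs along (−sin 234°, cos 234°); with |CW| = 10.6, W = (31.169, -29.024). Then |HW| = |W − H| = 42.590.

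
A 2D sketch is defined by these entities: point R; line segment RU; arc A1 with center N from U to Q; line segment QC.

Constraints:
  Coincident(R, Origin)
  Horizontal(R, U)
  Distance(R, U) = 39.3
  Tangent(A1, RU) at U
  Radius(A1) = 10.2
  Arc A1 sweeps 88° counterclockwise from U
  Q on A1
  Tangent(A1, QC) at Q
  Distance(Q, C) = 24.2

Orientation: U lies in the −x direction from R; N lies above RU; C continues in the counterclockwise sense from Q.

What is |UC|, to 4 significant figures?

35.77

On A1, U sits at bearing -90° from N; an 88° counterclockwise sweep puts Q at bearing -2°, so Q = N + 10.2·(cos -2°, sin -2°) = (-29.11, 9.844). Since A1 is tangent to QC there, NQ ⟂ QC, so QC runs along (−sin -2°, cos -2°); with |QC| = 24.2, C = (-28.26, 34.03). Then |UC| = |C − U| = 35.77.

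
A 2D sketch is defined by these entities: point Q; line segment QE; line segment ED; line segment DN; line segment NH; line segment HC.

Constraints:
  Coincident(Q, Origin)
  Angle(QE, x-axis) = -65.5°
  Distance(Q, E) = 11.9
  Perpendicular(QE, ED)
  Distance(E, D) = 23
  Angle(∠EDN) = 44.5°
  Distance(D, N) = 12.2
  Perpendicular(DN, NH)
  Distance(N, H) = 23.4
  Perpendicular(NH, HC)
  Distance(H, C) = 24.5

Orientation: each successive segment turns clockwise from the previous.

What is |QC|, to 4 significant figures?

40.26

DN is perpendicular to NH, so NH runs at -21.00°; with |NH| = 23.4, H = (10.22, -17.36). NH is perpendicular to HC, so HC runs at -111.0°; with |HC| = 24.5, C = (1.444, -40.24). Then |QC| = |C − Q| = 40.26.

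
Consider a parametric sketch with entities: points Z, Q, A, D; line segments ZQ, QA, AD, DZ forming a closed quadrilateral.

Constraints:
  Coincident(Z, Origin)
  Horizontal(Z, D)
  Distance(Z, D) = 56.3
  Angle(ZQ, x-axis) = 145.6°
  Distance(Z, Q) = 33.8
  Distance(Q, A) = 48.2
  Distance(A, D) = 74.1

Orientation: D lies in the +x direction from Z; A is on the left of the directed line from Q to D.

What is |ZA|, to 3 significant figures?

54.2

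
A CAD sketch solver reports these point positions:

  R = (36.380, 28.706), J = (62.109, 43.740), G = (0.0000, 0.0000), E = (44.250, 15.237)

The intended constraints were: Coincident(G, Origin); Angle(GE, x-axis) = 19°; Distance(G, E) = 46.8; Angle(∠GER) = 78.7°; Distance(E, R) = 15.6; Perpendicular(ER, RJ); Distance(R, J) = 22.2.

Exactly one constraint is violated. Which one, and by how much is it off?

Distance(R, J) = 22.2 — off by 7.60.

G = (0.00, 0.00) ✓; GE at 19.00° ✓; |GE| = 46.80 ✓; ∠GER = 78.70° ✓; |ER| = 15.60 ✓; ∠(ER, RJ) = 90.00° ✓; |RJ| = 29.80 ✗.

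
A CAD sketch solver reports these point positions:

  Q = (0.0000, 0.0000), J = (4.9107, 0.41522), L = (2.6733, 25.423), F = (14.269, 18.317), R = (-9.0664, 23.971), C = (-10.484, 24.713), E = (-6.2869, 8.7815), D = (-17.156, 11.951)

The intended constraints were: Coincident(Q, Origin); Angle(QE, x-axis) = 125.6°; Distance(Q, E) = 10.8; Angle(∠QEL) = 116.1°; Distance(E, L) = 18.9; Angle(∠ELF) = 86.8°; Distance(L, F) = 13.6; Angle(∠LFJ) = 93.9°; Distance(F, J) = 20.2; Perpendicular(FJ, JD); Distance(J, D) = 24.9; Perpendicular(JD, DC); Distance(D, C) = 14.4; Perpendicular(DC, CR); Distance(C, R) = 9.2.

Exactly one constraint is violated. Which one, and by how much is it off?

Distance(C, R) = 9.2 — off by 7.60.

Q = (0.00, 0.00) ✓; QE at 125.6° ✓; |QE| = 10.80 ✓; ∠QEL = 116.1° ✓; |EL| = 18.90 ✓; ∠ELF = 86.80° ✓; |LF| = 13.60 ✓; ∠LFJ = 93.90° ✓; |FJ| = 20.20 ✓; ∠(FJ, JD) = 90.00° ✓; |JD| = 24.90 ✓; ∠(JD, DC) = 90.00° ✓; |DC| = 14.40 ✓; ∠(DC, CR) = 90.03° ✓; |CR| = 1.600 ✗.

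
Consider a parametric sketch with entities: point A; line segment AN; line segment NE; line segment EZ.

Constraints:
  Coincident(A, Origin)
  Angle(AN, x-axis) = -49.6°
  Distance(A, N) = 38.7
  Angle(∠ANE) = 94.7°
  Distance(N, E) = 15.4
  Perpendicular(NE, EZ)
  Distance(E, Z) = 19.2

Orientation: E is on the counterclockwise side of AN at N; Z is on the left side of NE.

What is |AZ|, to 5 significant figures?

26.834

∠ANE = 94.7°, so NE runs at -49.6° + (180° − 94.7°) = 35.700° from the x-axis; with |NE| = 15.4, E = N + 15.4·(cos 35.700°, sin 35.700°) = (37.588, -20.485). NE is perpendicular to EZ; with |EZ| = 19.2 on the left of NE, Z = E + 19.2·(-0.58354, 0.81208) = (26.384, -4.8930). Then |AZ| = |Z − A| = 26.834.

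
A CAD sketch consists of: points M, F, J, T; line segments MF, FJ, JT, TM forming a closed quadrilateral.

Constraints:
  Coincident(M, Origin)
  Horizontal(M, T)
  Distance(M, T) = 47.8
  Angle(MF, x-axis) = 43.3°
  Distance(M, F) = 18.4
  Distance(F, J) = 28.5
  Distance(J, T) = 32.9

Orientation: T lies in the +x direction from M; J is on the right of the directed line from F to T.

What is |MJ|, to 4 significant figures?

24.22

Checks: |FJ| = 28.50 ✓; |JT| = 32.90 ✓.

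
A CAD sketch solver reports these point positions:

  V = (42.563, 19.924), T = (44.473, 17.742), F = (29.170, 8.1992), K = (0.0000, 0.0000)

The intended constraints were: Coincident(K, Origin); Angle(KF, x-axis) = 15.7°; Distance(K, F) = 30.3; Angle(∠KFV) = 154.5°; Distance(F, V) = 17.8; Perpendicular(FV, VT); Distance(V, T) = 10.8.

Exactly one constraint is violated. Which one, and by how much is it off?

Distance(V, T) = 10.8 — off by 7.90.

K = (0.00, 0.00) ✓; KF at 15.70° ✓; |KF| = 30.30 ✓; ∠KFV = 154.5° ✓; |FV| = 17.80 ✓; ∠(FV, VT) = 90.00° ✓; |VT| = 2.900 ✗.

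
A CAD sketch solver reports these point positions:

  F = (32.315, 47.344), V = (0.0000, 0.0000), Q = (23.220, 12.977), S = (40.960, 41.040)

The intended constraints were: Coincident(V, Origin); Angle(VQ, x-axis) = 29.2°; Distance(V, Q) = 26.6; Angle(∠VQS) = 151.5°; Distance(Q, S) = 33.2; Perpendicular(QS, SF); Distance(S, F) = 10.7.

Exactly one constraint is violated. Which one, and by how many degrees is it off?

Perpendicular(QS, SF) — off by 3.80°.

V = (0.00, 0.00) ✓; VQ at 29.20° ✓; |VQ| = 26.60 ✓; ∠VQS = 151.5° ✓; |QS| = 33.20 ✓; ∠(QS, SF) = 86.20° ✗; |SF| = 10.70 ✓.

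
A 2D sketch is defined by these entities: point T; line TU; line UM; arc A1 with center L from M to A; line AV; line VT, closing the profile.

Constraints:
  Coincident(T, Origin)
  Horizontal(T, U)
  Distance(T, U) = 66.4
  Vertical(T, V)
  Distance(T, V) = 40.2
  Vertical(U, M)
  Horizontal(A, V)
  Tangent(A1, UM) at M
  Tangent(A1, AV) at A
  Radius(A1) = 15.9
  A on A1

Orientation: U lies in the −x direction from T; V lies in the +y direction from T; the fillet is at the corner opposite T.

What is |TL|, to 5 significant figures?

56.042

T is at the origin; TU is horizontal with |TU| = 66.4 and U on the −x side, so U = (-66.400, 0.0000). T and V share the same x with |TV| = 40.2 and V on the +y side, so V = (0.0000, 40.200). The virtual corner opposite T is at (-66.400, 40.200). The tangent condition forces LM to be normal to UM and tangency of A1 to AV means the radius LA is perpendicular to AV, with radius 15.9, so the center L sits 15.9 in from both sides at L = (-50.500, 24.300). Then |TL| = |L − T| = 56.042.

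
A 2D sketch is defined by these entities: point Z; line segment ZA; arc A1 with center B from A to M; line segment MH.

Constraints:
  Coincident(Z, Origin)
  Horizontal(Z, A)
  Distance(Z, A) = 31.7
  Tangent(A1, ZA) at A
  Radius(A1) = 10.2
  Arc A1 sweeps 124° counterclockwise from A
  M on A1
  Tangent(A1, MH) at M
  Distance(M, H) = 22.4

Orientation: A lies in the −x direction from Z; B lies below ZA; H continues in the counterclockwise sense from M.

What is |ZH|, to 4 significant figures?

44.18

Z is at the origin; Z and A share the same y with |ZA| = 31.7 and A on the −x side, so A = (-31.70, 0.000). The tangent condition forces BA to be normal to ZA, so B = A + (0, -10.2) = (-31.70, -10.20). On A1, A sits at bearing 90° from B; a 124° counterclockwise sweep puts M at bearing 214°, so M = B + 10.2·(cos 214°, sin 214°) = (-40.16, -15.90). The tangent condition forces BM to be normal to MH, so MH runs along (−sin 214°, cos 214°); with |MH| = 22.4, H = (-27.63, -34.47). Then |ZH| = |H − Z| = 44.18.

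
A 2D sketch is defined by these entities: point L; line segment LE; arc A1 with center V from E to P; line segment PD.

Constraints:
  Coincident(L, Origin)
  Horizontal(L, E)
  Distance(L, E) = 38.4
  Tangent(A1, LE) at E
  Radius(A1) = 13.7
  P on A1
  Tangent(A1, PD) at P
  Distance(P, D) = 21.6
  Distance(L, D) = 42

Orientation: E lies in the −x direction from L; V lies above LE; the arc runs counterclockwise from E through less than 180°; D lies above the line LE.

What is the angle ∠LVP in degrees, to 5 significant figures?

17.024°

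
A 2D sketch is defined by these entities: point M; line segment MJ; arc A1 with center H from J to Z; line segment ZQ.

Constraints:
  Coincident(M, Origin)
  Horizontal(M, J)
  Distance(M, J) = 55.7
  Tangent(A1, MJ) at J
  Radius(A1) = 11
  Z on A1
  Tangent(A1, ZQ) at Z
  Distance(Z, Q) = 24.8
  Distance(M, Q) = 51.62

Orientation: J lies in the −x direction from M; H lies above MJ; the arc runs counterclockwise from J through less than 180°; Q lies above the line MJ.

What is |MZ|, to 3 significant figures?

45.8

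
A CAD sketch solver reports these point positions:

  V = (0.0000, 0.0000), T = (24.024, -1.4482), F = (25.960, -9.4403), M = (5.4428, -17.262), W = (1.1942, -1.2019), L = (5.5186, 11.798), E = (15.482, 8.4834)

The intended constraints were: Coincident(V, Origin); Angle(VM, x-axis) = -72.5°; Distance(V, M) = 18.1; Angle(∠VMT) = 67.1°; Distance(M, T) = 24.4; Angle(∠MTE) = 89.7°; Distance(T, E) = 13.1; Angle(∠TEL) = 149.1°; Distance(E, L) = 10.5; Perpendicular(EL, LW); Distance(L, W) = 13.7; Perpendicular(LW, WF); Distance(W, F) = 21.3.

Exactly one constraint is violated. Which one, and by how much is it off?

Distance(W, F) = 21.3 — off by 4.80.

V = (0.00, 0.00) ✓; VM at -72.50° ✓; |VM| = 18.10 ✓; ∠VMT = 67.10° ✓; |MT| = 24.40 ✓; ∠MTE = 89.70° ✓; |TE| = 13.10 ✓; ∠TEL = 149.1° ✓; |EL| = 10.50 ✓; ∠(EL, LW) = 90.00° ✓; |LW| = 13.70 ✓; ∠(LW, WF) = 90.00° ✓; |WF| = 26.10 ✗.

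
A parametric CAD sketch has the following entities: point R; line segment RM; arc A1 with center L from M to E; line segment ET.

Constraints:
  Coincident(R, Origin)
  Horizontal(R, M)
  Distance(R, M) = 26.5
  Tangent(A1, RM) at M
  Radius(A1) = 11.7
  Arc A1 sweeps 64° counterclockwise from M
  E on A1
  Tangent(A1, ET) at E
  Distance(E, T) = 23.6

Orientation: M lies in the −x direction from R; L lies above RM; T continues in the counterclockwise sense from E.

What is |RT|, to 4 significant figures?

28.35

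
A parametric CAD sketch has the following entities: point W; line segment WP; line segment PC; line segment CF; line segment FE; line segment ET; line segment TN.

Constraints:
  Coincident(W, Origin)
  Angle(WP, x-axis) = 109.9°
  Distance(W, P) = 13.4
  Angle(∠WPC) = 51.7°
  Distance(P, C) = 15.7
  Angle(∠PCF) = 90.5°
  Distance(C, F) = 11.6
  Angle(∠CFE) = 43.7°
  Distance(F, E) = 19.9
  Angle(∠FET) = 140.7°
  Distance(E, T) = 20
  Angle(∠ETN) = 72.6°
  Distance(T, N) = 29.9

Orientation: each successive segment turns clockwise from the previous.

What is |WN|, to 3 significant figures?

34.0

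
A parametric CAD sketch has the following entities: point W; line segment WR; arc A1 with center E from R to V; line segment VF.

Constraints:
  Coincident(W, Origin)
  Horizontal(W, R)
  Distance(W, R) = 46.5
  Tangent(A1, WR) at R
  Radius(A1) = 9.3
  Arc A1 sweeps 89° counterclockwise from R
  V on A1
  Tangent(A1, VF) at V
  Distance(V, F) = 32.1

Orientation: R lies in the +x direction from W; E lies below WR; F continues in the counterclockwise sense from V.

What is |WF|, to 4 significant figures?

55.16

On A1, R sits at bearing 90° from E; an 89° counterclockwise sweep puts V at bearing 179°, so V = E + 9.3·(cos 179°, sin 179°) = (37.20, -9.138). Since A1 is tangent to VF there, EV ⟂ VF, so VF runs along (−sin 179°, cos 179°); with |VF| = 32.1, F = (36.64, -41.23). Then |WF| = |F − W| = 55.16.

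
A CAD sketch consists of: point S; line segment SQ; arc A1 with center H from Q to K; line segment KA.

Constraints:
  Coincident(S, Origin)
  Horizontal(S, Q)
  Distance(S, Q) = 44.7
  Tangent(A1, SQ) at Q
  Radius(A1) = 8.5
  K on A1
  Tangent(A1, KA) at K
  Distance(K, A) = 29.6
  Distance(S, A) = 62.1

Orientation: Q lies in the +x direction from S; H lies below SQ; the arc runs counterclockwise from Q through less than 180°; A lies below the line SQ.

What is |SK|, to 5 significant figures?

38.690

S is at the origin; S and Q share the same y with |SQ| = 44.7 and Q on the +x side, so Q = (44.700, 0.0000). The tangent condition forces HQ to be normal to SQ, so H = Q + (0, -8.5) = (44.700, -8.5000). Since HK ⟂ KA (tangency), |HA| = √(8.5² + 29.6²) = 30.796 regardless of where K sits on A1. So A lies on both circle(S, 62.1) and circle(H, 30.796); the below-SQ intersection is A = (48.253, -39.091). K is the foot of the tangent from A: K = (36.855, -11.773).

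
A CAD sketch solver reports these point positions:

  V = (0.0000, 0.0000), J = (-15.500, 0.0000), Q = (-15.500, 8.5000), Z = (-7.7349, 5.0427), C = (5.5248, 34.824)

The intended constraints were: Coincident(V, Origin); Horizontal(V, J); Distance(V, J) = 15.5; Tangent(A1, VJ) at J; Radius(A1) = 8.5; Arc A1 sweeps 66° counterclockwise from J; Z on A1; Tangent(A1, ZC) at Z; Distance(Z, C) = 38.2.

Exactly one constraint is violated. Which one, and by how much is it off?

Distance(Z, C) = 38.2 — off by 5.60.

V = (0.00, 0.00) ✓; V.y = 0.00, J.y = 0.00 ✓; |VJ| = 15.50 ✓; ∠(QJ, JV) = 90.00° ✓; |QJ| = 8.500 ✓; bearing(Q→Z) − bearing(Q→J) = 66.00° ✓; |QZ| = 8.500 ✓; ∠(QZ, ZC) = 90.00° ✓; |ZC| = 32.60 ✗.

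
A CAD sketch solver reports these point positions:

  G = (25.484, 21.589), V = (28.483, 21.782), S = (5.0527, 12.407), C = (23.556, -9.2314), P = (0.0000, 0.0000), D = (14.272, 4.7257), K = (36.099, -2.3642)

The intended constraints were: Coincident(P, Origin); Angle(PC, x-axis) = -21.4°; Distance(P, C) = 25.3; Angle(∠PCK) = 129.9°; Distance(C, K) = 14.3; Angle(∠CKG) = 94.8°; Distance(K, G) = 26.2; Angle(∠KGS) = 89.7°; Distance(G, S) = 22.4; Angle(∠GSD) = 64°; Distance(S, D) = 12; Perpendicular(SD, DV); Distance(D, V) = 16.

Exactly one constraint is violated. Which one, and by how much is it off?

Distance(D, V) = 16 — off by 6.20.

P = (0.00, 0.00) ✓; PC at -21.40° ✓; |PC| = 25.30 ✓; ∠PCK = 129.9° ✓; |CK| = 14.30 ✓; ∠CKG = 94.80° ✓; |KG| = 26.20 ✓; ∠KGS = 89.70° ✓; |GS| = 22.40 ✓; ∠GSD = 64.00° ✓; |SD| = 12.00 ✓; ∠(SD, DV) = 90.00° ✓; |DV| = 22.20 ✗.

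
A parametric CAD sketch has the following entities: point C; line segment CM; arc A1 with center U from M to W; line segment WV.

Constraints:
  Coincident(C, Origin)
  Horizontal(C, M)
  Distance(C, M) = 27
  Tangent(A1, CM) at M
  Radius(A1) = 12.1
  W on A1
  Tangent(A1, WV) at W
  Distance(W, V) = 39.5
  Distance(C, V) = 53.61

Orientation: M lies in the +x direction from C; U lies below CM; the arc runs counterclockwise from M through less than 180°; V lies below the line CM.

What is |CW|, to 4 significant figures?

19.16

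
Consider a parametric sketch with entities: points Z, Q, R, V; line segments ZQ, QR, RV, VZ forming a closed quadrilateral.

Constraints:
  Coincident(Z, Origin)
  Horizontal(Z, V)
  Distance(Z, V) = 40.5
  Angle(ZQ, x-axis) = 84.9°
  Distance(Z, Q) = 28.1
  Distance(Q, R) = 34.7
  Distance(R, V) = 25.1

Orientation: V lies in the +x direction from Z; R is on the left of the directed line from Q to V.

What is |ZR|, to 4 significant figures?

44.62

Z is at the origin; ZV is horizontal with |ZV| = 40.5 and V in +x, so V = (40.5, 0). ZQ runs at 84.9° with |ZQ| = 28.1, so Q = (2.498, 27.99). R is determined by |QR| = 34.7 and |RV| = 25.1 together: it lies at the intersection of circle(Q, 34.7) and circle(V, 25.1). With |QV| = 47.20, the foot of the radical line on QV is 29.68 from Q and the perpendicular offset is √(34.7² − 29.68²) = 17.98. Taking the left-of-QV solution: R = (37.06, 24.86).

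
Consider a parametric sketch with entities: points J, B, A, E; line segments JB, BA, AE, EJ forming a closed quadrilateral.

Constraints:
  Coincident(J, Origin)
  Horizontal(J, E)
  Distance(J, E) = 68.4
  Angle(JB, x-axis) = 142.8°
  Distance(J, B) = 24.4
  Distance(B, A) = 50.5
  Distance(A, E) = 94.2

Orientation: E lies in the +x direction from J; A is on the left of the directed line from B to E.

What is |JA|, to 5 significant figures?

62.297

Checks: JB at 142.8° ✓; |BA| = 50.50 ✓; |AE| = 94.20 ✓.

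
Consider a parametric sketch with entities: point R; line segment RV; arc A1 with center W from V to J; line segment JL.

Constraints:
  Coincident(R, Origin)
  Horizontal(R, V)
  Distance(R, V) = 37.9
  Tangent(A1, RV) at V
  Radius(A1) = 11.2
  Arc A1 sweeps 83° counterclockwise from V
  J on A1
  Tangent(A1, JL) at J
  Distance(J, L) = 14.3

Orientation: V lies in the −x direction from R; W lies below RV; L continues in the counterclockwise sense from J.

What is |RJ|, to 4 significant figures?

49.99

R is at the origin; RV is horizontal with |RV| = 37.9 and V on the −x side, so V = (-37.90, 0.000). A1 meets RV tangentially, so WV is at right angles to RV, so W = V + (0, -11.2) = (-37.90, -11.20). On A1, V sits at bearing 90° from W; an 83° counterclockwise sweep puts J at bearing 173°, so J = W + 11.2·(cos 173°, sin 173°) = (-49.02, -9.835). Then |RJ| = |J − R| = 49.99.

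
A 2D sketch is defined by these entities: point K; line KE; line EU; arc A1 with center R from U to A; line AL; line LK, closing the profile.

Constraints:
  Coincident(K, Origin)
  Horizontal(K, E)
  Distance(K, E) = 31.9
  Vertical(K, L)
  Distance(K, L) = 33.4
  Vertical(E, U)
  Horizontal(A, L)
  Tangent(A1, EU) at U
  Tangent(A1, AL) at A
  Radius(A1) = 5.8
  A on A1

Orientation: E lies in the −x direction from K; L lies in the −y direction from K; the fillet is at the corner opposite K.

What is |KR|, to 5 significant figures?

37.986

K is at the origin; K and E share the same y with |KE| = 31.9 and E on the −x side, so E = (-31.900, 0.0000). K and L share the same x with |KL| = 33.4 and L on the −y side, so L = (0.0000, -33.400). The virtual corner opposite K is at (-31.900, -33.400). A1 meets EU tangentially, so RU is at right angles to EU and tangency of A1 to AL means the radius RA is perpendicular to AL, with radius 5.8, so the center R sits 5.8 in from both sides at R = (-26.100, -27.600). Then |KR| = |R − K| = 37.986.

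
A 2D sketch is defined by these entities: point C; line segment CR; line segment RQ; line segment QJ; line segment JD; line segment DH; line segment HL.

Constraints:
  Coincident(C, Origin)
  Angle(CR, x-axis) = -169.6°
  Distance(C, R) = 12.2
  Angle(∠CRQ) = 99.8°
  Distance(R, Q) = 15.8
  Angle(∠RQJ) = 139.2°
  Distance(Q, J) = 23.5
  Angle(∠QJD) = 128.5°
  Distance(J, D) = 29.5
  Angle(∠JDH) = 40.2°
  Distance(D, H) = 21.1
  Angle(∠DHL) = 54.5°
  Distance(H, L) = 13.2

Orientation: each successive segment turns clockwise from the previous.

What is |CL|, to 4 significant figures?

38.06

∠JDH = 40.2° gives DH at -121.9° from the x-axis; with |DH| = 21.1, H = (7.735, 25.78). ∠DHL = 54.5° gives HL at 112.6° from the x-axis; with |HL| = 13.2, L = (2.662, 37.96). Then |CL| = |L − C| = 38.06.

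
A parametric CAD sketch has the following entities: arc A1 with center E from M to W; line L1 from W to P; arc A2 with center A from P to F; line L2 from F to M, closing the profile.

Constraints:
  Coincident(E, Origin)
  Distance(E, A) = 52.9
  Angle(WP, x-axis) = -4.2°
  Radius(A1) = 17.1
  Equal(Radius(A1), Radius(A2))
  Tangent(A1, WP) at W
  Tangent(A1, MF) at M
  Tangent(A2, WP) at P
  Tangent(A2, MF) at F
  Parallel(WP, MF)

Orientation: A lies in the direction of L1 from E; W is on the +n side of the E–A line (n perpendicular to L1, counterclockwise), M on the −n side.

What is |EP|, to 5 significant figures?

55.595

Tangency of A1 to both parallel lines with radius 17.1 puts W and M at E ± 17.1·n: W = (1.2524, 17.054), M = (-1.2524, -17.054). Equal radii place P and F the same way about A: P = A + 17.1·n = (54.010, 13.180), F = A − 17.1·n = (51.506, -20.928). Then |EP| = |P − E| = 55.595.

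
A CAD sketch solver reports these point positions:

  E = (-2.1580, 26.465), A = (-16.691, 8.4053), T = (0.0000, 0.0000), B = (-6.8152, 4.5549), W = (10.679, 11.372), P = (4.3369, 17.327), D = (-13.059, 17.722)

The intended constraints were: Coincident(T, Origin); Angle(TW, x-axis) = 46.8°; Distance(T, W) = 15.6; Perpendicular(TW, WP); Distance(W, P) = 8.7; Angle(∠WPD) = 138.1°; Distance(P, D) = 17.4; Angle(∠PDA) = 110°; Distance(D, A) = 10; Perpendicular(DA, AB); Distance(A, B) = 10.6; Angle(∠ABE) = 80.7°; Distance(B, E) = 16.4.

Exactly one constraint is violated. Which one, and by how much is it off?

Distance(B, E) = 16.4 — off by 6.00.

T = (0.00, 0.00) ✓; TW at 46.80° ✓; |TW| = 15.60 ✓; ∠(TW, WP) = 90.00° ✓; |WP| = 8.700 ✓; ∠WPD = 138.1° ✓; |PD| = 17.40 ✓; ∠PDA = 110.0° ✓; |DA| = 10.00 ✓; ∠(DA, AB) = 90.00° ✓; |AB| = 10.60 ✓; ∠ABE = 80.70° ✓; |BE| = 22.40 ✗.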